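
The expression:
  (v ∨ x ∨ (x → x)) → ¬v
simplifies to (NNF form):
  ¬v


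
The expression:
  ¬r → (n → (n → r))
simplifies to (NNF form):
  r ∨ ¬n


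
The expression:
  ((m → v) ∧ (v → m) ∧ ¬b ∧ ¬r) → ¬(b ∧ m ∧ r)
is always true.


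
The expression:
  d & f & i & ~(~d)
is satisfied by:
  {i: True, d: True, f: True}


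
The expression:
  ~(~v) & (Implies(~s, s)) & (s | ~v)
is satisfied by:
  {s: True, v: True}


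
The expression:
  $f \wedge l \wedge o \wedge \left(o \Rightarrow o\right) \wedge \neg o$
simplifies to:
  $\text{False}$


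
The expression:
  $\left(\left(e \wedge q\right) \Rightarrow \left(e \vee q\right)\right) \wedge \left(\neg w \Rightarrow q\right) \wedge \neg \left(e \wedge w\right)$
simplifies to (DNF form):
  $\left(q \wedge \neg w\right) \vee \left(w \wedge \neg e\right)$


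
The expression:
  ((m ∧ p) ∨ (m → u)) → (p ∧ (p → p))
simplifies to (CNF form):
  (m ∨ p) ∧ (p ∨ ¬u)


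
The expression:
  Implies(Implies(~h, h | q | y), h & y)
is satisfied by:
  {y: True, h: True, q: False}
  {y: True, h: True, q: True}
  {q: False, h: False, y: False}


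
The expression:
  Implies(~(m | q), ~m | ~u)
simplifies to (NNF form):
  True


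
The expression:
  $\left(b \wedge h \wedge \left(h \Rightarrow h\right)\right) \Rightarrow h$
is always true.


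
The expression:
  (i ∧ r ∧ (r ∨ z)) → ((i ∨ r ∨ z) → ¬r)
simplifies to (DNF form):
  ¬i ∨ ¬r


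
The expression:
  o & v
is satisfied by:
  {o: True, v: True}


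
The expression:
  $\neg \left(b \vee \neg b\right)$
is never true.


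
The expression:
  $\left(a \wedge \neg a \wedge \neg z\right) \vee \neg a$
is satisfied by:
  {a: False}


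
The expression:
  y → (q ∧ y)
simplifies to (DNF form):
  q ∨ ¬y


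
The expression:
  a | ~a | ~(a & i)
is always true.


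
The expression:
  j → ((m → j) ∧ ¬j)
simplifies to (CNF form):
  ¬j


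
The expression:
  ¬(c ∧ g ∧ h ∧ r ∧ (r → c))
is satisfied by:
  {h: False, c: False, g: False, r: False}
  {r: True, h: False, c: False, g: False}
  {g: True, h: False, c: False, r: False}
  {r: True, g: True, h: False, c: False}
  {c: True, r: False, h: False, g: False}
  {r: True, c: True, h: False, g: False}
  {g: True, c: True, r: False, h: False}
  {r: True, g: True, c: True, h: False}
  {h: True, g: False, c: False, r: False}
  {r: True, h: True, g: False, c: False}
  {g: True, h: True, r: False, c: False}
  {r: True, g: True, h: True, c: False}
  {c: True, h: True, g: False, r: False}
  {r: True, c: True, h: True, g: False}
  {g: True, c: True, h: True, r: False}


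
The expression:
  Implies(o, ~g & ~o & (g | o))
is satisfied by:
  {o: False}


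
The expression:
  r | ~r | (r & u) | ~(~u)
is always true.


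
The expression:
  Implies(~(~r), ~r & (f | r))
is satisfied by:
  {r: False}


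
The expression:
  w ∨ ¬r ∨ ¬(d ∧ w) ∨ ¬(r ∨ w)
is always true.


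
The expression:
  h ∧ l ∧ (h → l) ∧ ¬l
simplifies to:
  False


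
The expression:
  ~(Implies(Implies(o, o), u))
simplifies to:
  ~u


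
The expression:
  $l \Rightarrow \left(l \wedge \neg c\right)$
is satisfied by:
  {l: False, c: False}
  {c: True, l: False}
  {l: True, c: False}


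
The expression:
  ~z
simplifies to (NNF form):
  ~z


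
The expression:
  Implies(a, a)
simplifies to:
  True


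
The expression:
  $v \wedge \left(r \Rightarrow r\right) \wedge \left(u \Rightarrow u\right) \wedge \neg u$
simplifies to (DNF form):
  $v \wedge \neg u$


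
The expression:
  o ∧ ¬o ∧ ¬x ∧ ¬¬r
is never true.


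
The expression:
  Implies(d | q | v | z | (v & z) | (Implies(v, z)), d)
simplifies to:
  d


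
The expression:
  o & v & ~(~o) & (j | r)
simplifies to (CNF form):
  o & v & (j | r)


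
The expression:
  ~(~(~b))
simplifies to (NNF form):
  ~b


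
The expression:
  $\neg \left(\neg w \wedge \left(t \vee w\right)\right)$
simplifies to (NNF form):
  $w \vee \neg t$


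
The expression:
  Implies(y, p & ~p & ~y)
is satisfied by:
  {y: False}


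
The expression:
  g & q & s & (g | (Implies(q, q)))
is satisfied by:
  {g: True, s: True, q: True}


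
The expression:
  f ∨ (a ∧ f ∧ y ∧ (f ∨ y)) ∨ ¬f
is always true.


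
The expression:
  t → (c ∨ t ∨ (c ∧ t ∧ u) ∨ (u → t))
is always true.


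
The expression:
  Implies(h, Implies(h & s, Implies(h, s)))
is always true.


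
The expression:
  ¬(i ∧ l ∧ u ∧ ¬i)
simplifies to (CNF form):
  True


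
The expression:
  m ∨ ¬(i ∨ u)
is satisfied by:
  {m: True, u: False, i: False}
  {i: True, m: True, u: False}
  {m: True, u: True, i: False}
  {i: True, m: True, u: True}
  {i: False, u: False, m: False}


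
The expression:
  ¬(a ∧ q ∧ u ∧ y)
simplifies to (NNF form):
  ¬a ∨ ¬q ∨ ¬u ∨ ¬y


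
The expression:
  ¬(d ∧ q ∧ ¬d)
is always true.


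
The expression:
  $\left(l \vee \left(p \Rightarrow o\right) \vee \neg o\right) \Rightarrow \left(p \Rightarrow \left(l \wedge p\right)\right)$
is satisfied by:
  {l: True, p: False}
  {p: False, l: False}
  {p: True, l: True}


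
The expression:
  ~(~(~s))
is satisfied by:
  {s: False}


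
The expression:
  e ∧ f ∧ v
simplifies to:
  e ∧ f ∧ v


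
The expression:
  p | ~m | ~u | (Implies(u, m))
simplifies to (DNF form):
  True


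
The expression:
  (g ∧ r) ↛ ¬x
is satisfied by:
  {r: True, x: True, g: True}


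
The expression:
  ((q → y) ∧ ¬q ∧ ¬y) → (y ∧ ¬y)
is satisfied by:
  {y: True, q: True}
  {y: True, q: False}
  {q: True, y: False}


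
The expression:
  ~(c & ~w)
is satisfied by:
  {w: True, c: False}
  {c: False, w: False}
  {c: True, w: True}


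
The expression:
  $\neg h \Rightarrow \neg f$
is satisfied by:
  {h: True, f: False}
  {f: False, h: False}
  {f: True, h: True}


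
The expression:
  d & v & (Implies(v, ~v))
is never true.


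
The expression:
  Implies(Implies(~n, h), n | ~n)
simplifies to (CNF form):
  True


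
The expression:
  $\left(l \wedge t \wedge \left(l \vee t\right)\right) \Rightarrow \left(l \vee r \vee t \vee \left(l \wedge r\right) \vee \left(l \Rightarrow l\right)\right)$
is always true.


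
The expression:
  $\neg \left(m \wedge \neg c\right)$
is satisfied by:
  {c: True, m: False}
  {m: False, c: False}
  {m: True, c: True}


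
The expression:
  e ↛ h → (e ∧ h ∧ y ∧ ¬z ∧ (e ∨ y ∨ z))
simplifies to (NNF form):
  h ∨ ¬e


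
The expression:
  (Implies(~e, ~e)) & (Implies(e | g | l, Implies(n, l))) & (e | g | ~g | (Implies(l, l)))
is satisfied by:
  {l: True, e: False, g: False, n: False}
  {l: True, g: True, e: False, n: False}
  {l: True, e: True, g: False, n: False}
  {l: True, g: True, e: True, n: False}
  {l: False, e: False, g: False, n: False}
  {g: True, l: False, e: False, n: False}
  {e: True, l: False, g: False, n: False}
  {g: True, e: True, l: False, n: False}
  {n: True, l: True, e: False, g: False}
  {n: True, g: True, l: True, e: False}
  {n: True, l: True, e: True, g: False}
  {n: True, g: True, l: True, e: True}
  {n: True, l: False, e: False, g: False}


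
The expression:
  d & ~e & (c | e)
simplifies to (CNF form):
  c & d & ~e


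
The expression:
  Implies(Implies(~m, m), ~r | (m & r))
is always true.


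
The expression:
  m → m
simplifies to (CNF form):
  True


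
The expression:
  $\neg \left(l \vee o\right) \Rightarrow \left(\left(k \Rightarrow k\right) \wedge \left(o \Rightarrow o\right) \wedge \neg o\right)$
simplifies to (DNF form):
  $\text{True}$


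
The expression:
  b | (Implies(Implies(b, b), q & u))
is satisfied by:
  {b: True, q: True, u: True}
  {b: True, q: True, u: False}
  {b: True, u: True, q: False}
  {b: True, u: False, q: False}
  {q: True, u: True, b: False}


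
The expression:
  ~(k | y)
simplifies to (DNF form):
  ~k & ~y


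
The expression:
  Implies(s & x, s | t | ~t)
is always true.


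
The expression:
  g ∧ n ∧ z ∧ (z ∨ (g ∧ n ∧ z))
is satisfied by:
  {z: True, g: True, n: True}


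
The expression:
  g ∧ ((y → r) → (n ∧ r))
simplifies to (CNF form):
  g ∧ (n ∨ ¬r) ∧ (r ∨ y)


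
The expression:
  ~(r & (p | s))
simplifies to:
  ~r | (~p & ~s)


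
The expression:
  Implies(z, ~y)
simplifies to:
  ~y | ~z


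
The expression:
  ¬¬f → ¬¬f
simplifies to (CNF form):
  True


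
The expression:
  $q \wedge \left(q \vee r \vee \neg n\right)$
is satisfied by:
  {q: True}


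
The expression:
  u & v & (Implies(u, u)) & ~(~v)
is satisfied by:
  {u: True, v: True}


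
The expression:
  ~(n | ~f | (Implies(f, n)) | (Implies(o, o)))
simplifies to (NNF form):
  False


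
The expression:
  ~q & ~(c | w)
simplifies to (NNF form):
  ~c & ~q & ~w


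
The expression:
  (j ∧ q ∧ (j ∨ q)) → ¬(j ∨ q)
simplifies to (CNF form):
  ¬j ∨ ¬q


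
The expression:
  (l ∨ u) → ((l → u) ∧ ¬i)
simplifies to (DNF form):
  (u ∧ ¬i) ∨ (¬l ∧ ¬u)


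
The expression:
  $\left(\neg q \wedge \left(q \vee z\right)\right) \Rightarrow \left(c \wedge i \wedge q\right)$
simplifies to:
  $q \vee \neg z$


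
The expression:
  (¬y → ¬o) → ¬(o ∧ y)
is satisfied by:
  {o: False, y: False}
  {y: True, o: False}
  {o: True, y: False}


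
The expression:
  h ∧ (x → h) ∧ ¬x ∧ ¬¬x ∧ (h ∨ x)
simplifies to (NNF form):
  False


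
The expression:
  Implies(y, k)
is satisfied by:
  {k: True, y: False}
  {y: False, k: False}
  {y: True, k: True}


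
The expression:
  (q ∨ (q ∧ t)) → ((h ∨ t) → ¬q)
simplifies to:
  (¬h ∧ ¬t) ∨ ¬q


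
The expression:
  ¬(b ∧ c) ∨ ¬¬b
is always true.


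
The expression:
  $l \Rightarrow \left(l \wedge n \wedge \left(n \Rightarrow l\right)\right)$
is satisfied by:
  {n: True, l: False}
  {l: False, n: False}
  {l: True, n: True}


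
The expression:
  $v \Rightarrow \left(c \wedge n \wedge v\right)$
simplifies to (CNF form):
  $\left(c \vee \neg v\right) \wedge \left(n \vee \neg v\right)$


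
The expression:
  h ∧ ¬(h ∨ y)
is never true.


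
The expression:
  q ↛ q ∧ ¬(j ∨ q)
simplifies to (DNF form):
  False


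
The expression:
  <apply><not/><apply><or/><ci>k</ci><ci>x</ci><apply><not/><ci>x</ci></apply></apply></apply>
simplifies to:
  <false/>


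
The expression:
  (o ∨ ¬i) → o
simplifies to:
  i ∨ o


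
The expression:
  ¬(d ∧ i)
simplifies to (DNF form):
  ¬d ∨ ¬i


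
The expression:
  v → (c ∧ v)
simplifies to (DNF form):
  c ∨ ¬v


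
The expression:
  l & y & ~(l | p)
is never true.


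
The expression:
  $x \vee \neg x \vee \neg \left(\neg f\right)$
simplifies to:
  $\text{True}$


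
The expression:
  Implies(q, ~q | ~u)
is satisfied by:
  {u: False, q: False}
  {q: True, u: False}
  {u: True, q: False}


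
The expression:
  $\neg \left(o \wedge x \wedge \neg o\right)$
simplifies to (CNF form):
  $\text{True}$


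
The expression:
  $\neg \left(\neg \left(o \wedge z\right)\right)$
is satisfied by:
  {z: True, o: True}


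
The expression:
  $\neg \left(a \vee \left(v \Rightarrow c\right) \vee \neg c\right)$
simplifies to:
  $\text{False}$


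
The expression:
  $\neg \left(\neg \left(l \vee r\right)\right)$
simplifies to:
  $l \vee r$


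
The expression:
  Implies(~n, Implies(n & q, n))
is always true.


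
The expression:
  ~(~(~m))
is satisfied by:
  {m: False}


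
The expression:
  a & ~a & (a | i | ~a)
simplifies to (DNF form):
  False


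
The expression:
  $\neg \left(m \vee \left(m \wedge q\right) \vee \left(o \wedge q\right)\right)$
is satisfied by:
  {o: False, m: False, q: False}
  {q: True, o: False, m: False}
  {o: True, q: False, m: False}


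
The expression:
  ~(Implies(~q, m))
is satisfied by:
  {q: False, m: False}


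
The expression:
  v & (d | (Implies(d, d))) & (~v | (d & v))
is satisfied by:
  {d: True, v: True}


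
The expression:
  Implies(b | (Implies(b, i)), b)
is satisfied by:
  {b: True}


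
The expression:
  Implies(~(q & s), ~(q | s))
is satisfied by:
  {s: False, q: False}
  {q: True, s: True}


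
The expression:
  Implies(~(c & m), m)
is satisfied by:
  {m: True}


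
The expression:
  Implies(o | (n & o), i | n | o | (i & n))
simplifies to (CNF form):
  True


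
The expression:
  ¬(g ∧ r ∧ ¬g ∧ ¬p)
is always true.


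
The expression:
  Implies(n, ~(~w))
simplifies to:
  w | ~n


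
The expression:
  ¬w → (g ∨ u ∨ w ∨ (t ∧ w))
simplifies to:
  g ∨ u ∨ w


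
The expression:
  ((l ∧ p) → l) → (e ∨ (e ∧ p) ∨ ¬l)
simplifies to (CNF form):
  e ∨ ¬l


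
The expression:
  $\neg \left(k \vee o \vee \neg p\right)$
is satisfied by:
  {p: True, o: False, k: False}


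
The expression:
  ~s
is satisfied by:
  {s: False}


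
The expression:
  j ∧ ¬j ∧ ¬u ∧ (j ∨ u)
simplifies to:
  False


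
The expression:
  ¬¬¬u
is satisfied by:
  {u: False}


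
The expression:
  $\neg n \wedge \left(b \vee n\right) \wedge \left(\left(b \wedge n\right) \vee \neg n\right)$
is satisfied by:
  {b: True, n: False}


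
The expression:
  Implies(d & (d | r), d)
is always true.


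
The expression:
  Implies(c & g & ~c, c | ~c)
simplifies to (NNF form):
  True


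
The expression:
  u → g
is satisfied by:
  {g: True, u: False}
  {u: False, g: False}
  {u: True, g: True}


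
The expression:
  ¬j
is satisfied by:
  {j: False}


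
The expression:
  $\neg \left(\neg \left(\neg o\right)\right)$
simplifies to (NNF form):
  $\neg o$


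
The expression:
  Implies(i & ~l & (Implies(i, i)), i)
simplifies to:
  True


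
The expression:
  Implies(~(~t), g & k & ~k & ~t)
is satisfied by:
  {t: False}


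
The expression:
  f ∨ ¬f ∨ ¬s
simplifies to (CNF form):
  True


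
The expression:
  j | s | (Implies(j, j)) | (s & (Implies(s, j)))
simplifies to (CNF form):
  True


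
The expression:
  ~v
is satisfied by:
  {v: False}


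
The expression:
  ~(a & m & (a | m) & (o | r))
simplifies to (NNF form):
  ~a | ~m | (~o & ~r)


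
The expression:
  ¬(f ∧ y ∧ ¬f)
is always true.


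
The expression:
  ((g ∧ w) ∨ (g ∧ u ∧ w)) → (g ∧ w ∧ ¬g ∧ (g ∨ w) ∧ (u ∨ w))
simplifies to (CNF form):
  ¬g ∨ ¬w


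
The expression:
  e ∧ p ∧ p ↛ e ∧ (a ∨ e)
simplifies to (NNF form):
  False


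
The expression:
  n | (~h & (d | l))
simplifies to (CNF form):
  (n | ~h) & (d | l | n) & (d | n | ~h) & (l | n | ~h)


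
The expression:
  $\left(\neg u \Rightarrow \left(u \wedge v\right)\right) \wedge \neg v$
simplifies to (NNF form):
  $u \wedge \neg v$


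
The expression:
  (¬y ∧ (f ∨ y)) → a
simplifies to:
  a ∨ y ∨ ¬f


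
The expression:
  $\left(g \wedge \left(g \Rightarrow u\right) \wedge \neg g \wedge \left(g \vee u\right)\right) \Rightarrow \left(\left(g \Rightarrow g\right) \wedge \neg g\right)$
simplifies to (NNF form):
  $\text{True}$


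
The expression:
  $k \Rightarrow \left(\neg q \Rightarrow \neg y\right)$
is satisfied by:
  {q: True, k: False, y: False}
  {k: False, y: False, q: False}
  {y: True, q: True, k: False}
  {y: True, k: False, q: False}
  {q: True, k: True, y: False}
  {k: True, q: False, y: False}
  {y: True, k: True, q: True}


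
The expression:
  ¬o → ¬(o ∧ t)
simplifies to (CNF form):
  True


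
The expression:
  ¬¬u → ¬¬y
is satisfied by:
  {y: True, u: False}
  {u: False, y: False}
  {u: True, y: True}


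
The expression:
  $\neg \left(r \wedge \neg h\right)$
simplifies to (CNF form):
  $h \vee \neg r$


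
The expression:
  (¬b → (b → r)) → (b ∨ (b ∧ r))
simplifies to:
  b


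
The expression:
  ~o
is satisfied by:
  {o: False}


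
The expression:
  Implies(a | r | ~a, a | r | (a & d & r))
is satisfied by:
  {r: True, a: True}
  {r: True, a: False}
  {a: True, r: False}


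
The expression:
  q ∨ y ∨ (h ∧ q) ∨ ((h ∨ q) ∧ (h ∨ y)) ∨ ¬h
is always true.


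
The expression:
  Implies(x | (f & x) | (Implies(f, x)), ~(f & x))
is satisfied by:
  {x: False, f: False}
  {f: True, x: False}
  {x: True, f: False}


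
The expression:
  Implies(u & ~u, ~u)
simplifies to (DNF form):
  True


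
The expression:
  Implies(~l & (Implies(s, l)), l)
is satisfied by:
  {l: True, s: True}
  {l: True, s: False}
  {s: True, l: False}


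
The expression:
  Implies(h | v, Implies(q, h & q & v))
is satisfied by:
  {v: False, q: False, h: False}
  {h: True, v: False, q: False}
  {v: True, h: False, q: False}
  {h: True, v: True, q: False}
  {q: True, h: False, v: False}
  {q: True, h: True, v: True}


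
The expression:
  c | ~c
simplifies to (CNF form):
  True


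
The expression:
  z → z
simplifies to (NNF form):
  True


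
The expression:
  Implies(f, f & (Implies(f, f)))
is always true.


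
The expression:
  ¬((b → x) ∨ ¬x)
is never true.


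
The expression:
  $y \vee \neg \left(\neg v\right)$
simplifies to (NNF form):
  $v \vee y$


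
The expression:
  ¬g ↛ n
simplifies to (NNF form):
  n ∨ ¬g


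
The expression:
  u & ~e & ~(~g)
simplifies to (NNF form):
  g & u & ~e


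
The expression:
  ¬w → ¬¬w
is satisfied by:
  {w: True}


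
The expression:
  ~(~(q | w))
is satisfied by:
  {q: True, w: True}
  {q: True, w: False}
  {w: True, q: False}


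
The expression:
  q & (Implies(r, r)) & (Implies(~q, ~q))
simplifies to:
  q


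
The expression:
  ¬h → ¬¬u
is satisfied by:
  {u: True, h: True}
  {u: True, h: False}
  {h: True, u: False}


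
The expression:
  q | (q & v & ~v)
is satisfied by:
  {q: True}


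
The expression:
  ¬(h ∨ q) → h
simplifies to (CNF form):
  h ∨ q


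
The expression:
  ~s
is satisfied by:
  {s: False}


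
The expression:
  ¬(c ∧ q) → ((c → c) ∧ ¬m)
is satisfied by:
  {c: True, q: True, m: False}
  {c: True, q: False, m: False}
  {q: True, c: False, m: False}
  {c: False, q: False, m: False}
  {c: True, m: True, q: True}


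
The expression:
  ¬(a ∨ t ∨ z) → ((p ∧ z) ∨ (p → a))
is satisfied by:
  {t: True, a: True, z: True, p: False}
  {t: True, a: True, p: False, z: False}
  {t: True, z: True, p: False, a: False}
  {t: True, p: False, z: False, a: False}
  {a: True, z: True, p: False, t: False}
  {a: True, p: False, z: False, t: False}
  {z: True, a: False, p: False, t: False}
  {a: False, p: False, z: False, t: False}
  {a: True, t: True, p: True, z: True}
  {a: True, t: True, p: True, z: False}
  {t: True, p: True, z: True, a: False}
  {t: True, p: True, a: False, z: False}
  {z: True, p: True, a: True, t: False}
  {p: True, a: True, t: False, z: False}
  {p: True, z: True, t: False, a: False}


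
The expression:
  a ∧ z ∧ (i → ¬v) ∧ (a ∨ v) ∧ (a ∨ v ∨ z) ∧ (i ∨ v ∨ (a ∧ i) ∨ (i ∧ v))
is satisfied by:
  {a: True, z: True, i: True, v: False}
  {a: True, z: True, v: True, i: False}


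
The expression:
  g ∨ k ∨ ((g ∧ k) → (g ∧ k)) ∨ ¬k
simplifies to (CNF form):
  True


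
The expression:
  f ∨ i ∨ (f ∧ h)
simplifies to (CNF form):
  f ∨ i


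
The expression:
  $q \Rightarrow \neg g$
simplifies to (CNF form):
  $\neg g \vee \neg q$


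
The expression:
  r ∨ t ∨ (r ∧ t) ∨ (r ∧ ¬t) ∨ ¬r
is always true.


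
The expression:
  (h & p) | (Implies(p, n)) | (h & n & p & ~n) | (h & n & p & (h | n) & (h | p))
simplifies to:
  h | n | ~p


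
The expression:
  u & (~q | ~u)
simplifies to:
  u & ~q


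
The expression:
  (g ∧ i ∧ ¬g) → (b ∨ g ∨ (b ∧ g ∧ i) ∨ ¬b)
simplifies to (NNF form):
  True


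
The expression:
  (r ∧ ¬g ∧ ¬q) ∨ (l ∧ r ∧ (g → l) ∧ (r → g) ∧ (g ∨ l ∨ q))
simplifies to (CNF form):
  r ∧ (g ∨ ¬q) ∧ (l ∨ ¬g)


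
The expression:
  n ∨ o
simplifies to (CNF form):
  n ∨ o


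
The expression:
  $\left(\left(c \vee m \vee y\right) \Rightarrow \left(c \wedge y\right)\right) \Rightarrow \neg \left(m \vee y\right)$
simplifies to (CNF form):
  $\neg c \vee \neg y$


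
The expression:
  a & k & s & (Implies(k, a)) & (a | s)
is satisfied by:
  {a: True, s: True, k: True}


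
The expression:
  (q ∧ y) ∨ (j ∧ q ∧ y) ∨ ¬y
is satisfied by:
  {q: True, y: False}
  {y: False, q: False}
  {y: True, q: True}


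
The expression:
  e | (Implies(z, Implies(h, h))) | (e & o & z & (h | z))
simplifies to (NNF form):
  True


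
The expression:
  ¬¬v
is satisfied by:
  {v: True}


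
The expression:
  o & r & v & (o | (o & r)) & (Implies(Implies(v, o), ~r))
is never true.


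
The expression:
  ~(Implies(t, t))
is never true.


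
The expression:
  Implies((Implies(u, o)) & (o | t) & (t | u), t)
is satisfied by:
  {t: True, u: False, o: False}
  {u: False, o: False, t: False}
  {t: True, o: True, u: False}
  {o: True, u: False, t: False}
  {t: True, u: True, o: False}
  {u: True, t: False, o: False}
  {t: True, o: True, u: True}


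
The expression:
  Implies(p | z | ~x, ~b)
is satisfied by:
  {x: True, z: False, p: False, b: False}
  {x: False, z: False, p: False, b: False}
  {x: True, p: True, z: False, b: False}
  {p: True, x: False, z: False, b: False}
  {x: True, z: True, p: False, b: False}
  {z: True, x: False, p: False, b: False}
  {x: True, p: True, z: True, b: False}
  {p: True, z: True, x: False, b: False}
  {b: True, x: True, z: False, p: False}


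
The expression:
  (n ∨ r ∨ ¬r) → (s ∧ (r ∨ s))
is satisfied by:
  {s: True}


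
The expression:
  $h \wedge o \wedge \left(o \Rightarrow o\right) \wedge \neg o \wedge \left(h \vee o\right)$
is never true.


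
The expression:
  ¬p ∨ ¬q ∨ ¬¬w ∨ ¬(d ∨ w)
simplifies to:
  w ∨ ¬d ∨ ¬p ∨ ¬q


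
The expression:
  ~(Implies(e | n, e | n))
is never true.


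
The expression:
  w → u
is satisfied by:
  {u: True, w: False}
  {w: False, u: False}
  {w: True, u: True}


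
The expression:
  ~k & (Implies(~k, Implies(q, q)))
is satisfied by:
  {k: False}


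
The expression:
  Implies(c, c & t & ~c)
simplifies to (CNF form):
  ~c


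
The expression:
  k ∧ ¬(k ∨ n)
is never true.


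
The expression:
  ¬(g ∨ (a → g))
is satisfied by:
  {a: True, g: False}


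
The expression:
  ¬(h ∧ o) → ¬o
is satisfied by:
  {h: True, o: False}
  {o: False, h: False}
  {o: True, h: True}


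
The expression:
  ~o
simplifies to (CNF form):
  ~o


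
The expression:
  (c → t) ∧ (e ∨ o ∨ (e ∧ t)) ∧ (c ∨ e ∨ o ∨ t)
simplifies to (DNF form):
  (e ∧ t) ∨ (e ∧ ¬c) ∨ (o ∧ t) ∨ (o ∧ ¬c)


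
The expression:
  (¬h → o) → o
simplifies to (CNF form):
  o ∨ ¬h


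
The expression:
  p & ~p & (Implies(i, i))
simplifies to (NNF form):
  False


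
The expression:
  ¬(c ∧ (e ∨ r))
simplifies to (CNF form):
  (¬c ∨ ¬e) ∧ (¬c ∨ ¬r)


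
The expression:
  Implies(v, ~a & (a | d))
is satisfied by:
  {d: True, v: False, a: False}
  {d: False, v: False, a: False}
  {a: True, d: True, v: False}
  {a: True, d: False, v: False}
  {v: True, d: True, a: False}


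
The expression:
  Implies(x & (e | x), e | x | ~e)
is always true.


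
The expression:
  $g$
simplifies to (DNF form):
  $g$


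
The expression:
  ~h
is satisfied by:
  {h: False}


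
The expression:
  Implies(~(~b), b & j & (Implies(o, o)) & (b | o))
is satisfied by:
  {j: True, b: False}
  {b: False, j: False}
  {b: True, j: True}


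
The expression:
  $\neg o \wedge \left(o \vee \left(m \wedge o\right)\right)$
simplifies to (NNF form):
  $\text{False}$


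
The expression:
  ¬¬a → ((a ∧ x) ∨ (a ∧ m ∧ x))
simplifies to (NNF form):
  x ∨ ¬a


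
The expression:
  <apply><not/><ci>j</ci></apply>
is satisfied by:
  {j: False}


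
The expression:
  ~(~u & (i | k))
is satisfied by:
  {u: True, k: False, i: False}
  {i: True, u: True, k: False}
  {u: True, k: True, i: False}
  {i: True, u: True, k: True}
  {i: False, k: False, u: False}


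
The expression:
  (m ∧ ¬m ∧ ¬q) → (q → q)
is always true.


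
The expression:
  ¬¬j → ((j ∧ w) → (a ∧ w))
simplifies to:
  a ∨ ¬j ∨ ¬w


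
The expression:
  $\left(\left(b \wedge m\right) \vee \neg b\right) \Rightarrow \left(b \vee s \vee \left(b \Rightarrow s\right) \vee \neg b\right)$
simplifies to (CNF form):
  $\text{True}$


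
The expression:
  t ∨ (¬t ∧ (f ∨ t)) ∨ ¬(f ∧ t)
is always true.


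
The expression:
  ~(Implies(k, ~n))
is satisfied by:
  {n: True, k: True}


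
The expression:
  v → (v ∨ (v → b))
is always true.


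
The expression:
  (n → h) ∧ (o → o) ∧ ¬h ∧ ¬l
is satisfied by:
  {n: False, l: False, h: False}


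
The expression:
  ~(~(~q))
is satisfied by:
  {q: False}


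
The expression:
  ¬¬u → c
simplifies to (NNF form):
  c ∨ ¬u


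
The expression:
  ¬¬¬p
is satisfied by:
  {p: False}


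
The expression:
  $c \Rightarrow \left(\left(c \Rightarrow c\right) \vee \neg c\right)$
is always true.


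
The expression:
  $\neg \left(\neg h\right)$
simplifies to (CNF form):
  $h$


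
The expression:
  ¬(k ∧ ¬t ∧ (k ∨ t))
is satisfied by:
  {t: True, k: False}
  {k: False, t: False}
  {k: True, t: True}


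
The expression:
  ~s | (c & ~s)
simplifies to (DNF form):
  ~s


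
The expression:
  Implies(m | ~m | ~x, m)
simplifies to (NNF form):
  m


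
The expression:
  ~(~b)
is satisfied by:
  {b: True}


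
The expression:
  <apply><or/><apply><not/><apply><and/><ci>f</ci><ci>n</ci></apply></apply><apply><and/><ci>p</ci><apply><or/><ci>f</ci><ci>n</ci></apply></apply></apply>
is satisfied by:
  {p: True, n: False, f: False}
  {p: False, n: False, f: False}
  {f: True, p: True, n: False}
  {f: True, p: False, n: False}
  {n: True, p: True, f: False}
  {n: True, p: False, f: False}
  {n: True, f: True, p: True}


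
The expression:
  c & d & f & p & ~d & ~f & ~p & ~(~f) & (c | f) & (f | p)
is never true.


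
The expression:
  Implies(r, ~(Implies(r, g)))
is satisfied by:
  {g: False, r: False}
  {r: True, g: False}
  {g: True, r: False}


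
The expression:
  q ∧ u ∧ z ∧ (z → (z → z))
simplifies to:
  q ∧ u ∧ z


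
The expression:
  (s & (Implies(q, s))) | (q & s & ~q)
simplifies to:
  s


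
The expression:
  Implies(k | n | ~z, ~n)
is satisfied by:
  {n: False}


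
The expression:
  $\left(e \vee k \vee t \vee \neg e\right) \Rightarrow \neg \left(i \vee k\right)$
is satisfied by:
  {i: False, k: False}


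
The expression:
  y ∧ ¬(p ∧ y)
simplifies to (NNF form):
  y ∧ ¬p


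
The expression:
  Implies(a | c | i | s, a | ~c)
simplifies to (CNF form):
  a | ~c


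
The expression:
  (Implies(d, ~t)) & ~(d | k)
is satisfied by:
  {d: False, k: False}


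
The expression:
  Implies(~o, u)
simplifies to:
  o | u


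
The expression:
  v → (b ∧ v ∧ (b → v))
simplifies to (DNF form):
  b ∨ ¬v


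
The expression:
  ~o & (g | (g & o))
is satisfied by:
  {g: True, o: False}


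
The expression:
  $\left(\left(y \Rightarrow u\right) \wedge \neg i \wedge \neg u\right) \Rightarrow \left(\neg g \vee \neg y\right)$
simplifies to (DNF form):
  $\text{True}$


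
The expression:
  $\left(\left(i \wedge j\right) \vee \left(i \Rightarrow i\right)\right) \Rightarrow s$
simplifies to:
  $s$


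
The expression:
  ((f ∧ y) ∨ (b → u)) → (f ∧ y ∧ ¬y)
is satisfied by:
  {b: True, u: False, y: False, f: False}
  {f: True, b: True, u: False, y: False}
  {y: True, b: True, u: False, f: False}


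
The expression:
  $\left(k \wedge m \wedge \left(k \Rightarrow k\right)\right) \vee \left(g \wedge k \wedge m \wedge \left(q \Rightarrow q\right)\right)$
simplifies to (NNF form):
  $k \wedge m$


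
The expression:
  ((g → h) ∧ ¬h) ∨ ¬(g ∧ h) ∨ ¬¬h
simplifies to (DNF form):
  True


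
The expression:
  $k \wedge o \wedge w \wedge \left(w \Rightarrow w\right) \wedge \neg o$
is never true.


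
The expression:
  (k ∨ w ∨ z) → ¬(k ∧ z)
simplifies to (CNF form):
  ¬k ∨ ¬z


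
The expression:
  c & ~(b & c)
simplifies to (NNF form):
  c & ~b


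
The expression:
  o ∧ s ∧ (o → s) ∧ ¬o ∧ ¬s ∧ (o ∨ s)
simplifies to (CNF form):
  False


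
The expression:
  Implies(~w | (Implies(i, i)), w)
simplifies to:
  w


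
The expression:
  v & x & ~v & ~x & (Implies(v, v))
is never true.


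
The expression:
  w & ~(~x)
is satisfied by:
  {w: True, x: True}


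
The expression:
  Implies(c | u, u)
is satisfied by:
  {u: True, c: False}
  {c: False, u: False}
  {c: True, u: True}


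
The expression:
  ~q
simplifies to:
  ~q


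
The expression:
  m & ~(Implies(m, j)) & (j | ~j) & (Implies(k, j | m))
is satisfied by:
  {m: True, j: False}


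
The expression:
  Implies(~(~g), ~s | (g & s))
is always true.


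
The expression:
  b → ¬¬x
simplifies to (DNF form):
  x ∨ ¬b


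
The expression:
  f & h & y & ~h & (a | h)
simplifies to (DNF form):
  False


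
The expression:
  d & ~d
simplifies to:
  False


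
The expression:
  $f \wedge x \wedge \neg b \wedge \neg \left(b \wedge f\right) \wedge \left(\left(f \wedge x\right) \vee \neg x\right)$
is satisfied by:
  {x: True, f: True, b: False}


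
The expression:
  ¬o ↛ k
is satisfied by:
  {k: True, o: False}
  {o: False, k: False}
  {o: True, k: True}


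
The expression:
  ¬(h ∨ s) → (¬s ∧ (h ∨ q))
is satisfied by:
  {s: True, q: True, h: True}
  {s: True, q: True, h: False}
  {s: True, h: True, q: False}
  {s: True, h: False, q: False}
  {q: True, h: True, s: False}
  {q: True, h: False, s: False}
  {h: True, q: False, s: False}


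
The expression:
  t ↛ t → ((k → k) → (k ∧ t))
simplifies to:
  True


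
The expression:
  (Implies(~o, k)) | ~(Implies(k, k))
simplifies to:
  k | o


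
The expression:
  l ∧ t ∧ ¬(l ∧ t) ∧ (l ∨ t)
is never true.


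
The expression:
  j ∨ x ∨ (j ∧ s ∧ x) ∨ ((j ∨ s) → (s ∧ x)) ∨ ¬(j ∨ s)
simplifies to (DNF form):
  j ∨ x ∨ ¬s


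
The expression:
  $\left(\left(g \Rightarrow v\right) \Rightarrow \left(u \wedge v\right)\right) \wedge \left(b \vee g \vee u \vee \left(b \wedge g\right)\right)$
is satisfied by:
  {g: True, u: True, v: False}
  {g: True, u: False, v: False}
  {v: True, g: True, u: True}
  {v: True, u: True, g: False}


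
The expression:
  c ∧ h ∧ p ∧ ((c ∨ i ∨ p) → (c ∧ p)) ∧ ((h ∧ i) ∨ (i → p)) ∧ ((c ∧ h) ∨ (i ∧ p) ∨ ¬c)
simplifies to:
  c ∧ h ∧ p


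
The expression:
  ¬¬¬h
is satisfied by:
  {h: False}


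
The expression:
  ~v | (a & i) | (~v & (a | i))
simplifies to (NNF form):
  ~v | (a & i)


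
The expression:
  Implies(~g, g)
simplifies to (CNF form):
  g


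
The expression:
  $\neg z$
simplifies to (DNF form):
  $\neg z$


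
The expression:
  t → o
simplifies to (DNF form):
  o ∨ ¬t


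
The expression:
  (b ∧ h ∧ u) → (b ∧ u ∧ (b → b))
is always true.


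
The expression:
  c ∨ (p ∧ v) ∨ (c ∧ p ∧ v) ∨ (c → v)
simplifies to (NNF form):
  True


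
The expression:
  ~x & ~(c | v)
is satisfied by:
  {x: False, v: False, c: False}


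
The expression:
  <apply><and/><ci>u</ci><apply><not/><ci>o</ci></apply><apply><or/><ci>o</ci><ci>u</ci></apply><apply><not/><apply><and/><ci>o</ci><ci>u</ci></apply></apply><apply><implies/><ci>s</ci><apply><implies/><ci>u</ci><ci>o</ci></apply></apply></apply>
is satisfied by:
  {u: True, o: False, s: False}


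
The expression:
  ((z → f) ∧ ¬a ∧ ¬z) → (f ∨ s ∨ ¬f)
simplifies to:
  True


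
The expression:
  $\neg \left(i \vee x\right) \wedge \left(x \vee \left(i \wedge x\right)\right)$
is never true.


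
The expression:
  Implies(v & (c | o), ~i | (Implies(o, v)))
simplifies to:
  True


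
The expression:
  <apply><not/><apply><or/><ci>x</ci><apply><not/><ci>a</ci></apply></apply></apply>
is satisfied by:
  {a: True, x: False}


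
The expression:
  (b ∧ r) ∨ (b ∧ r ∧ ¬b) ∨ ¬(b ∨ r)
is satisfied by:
  {b: False, r: False}
  {r: True, b: True}


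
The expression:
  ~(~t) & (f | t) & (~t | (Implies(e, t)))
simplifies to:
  t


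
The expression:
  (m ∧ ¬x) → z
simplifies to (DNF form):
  x ∨ z ∨ ¬m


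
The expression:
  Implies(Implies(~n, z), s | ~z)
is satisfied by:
  {s: True, z: False}
  {z: False, s: False}
  {z: True, s: True}


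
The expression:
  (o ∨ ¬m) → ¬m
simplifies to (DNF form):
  ¬m ∨ ¬o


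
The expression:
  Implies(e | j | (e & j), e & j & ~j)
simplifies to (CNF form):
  ~e & ~j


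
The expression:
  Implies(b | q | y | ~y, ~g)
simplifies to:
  ~g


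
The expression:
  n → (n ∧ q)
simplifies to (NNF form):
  q ∨ ¬n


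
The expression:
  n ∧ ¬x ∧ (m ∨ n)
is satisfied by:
  {n: True, x: False}


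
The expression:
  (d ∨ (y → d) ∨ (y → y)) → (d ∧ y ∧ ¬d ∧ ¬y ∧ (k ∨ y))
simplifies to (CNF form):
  False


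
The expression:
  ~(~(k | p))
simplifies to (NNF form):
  k | p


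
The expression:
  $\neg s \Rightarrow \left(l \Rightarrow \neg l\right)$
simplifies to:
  $s \vee \neg l$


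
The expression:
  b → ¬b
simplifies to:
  ¬b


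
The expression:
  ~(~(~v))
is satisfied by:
  {v: False}


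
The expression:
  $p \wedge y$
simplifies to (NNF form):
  $p \wedge y$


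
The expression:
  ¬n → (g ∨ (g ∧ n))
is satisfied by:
  {n: True, g: True}
  {n: True, g: False}
  {g: True, n: False}


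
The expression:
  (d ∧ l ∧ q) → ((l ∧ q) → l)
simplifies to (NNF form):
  True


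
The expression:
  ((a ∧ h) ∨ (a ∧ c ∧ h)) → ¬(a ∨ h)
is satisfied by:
  {h: False, a: False}
  {a: True, h: False}
  {h: True, a: False}


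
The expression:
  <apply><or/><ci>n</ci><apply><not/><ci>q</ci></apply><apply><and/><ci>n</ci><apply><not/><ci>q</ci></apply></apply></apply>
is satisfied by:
  {n: True, q: False}
  {q: False, n: False}
  {q: True, n: True}


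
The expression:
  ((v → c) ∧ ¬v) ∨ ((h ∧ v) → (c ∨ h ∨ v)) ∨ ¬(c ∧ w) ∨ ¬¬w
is always true.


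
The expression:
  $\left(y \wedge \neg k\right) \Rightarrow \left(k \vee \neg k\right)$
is always true.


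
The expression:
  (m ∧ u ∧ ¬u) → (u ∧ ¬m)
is always true.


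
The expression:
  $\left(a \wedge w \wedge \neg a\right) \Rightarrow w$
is always true.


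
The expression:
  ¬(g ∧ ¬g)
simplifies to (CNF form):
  True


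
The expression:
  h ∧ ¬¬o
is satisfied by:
  {h: True, o: True}


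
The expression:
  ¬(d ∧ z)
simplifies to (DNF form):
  ¬d ∨ ¬z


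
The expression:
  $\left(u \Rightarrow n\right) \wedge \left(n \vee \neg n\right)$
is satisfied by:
  {n: True, u: False}
  {u: False, n: False}
  {u: True, n: True}


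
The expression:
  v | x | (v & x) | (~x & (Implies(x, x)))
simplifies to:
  True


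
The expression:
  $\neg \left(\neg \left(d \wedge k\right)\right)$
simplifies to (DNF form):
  $d \wedge k$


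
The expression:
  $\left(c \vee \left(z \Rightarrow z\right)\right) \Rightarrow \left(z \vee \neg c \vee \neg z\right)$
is always true.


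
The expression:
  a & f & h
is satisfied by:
  {a: True, h: True, f: True}


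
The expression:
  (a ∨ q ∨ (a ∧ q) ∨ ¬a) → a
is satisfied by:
  {a: True}


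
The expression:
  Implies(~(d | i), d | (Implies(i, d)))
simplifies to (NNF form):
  True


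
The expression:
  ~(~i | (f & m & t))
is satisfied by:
  {i: True, m: False, t: False, f: False}
  {i: True, f: True, m: False, t: False}
  {i: True, t: True, m: False, f: False}
  {i: True, f: True, t: True, m: False}
  {i: True, m: True, t: False, f: False}
  {i: True, f: True, m: True, t: False}
  {i: True, t: True, m: True, f: False}


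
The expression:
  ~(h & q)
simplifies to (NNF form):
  ~h | ~q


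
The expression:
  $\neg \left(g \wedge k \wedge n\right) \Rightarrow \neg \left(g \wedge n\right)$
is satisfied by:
  {k: True, g: False, n: False}
  {g: False, n: False, k: False}
  {n: True, k: True, g: False}
  {n: True, g: False, k: False}
  {k: True, g: True, n: False}
  {g: True, k: False, n: False}
  {n: True, g: True, k: True}


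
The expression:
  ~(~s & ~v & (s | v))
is always true.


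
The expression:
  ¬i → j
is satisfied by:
  {i: True, j: True}
  {i: True, j: False}
  {j: True, i: False}


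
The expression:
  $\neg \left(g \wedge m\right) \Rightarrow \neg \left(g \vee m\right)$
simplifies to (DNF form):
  $\left(g \wedge m\right) \vee \left(\neg g \wedge \neg m\right)$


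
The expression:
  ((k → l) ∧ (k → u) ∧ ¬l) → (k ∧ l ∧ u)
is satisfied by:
  {k: True, l: True}
  {k: True, l: False}
  {l: True, k: False}


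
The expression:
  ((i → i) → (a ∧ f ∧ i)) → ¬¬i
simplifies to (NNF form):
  True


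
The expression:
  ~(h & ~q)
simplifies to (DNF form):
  q | ~h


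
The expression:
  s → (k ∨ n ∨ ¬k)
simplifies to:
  True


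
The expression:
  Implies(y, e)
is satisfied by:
  {e: True, y: False}
  {y: False, e: False}
  {y: True, e: True}


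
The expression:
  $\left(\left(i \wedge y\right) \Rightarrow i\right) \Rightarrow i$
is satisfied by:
  {i: True}


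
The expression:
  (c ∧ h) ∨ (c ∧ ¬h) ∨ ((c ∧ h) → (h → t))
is always true.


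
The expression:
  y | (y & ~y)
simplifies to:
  y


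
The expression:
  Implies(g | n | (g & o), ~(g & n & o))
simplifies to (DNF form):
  ~g | ~n | ~o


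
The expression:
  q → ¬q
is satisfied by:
  {q: False}


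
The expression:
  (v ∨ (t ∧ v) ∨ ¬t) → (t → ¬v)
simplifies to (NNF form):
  ¬t ∨ ¬v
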